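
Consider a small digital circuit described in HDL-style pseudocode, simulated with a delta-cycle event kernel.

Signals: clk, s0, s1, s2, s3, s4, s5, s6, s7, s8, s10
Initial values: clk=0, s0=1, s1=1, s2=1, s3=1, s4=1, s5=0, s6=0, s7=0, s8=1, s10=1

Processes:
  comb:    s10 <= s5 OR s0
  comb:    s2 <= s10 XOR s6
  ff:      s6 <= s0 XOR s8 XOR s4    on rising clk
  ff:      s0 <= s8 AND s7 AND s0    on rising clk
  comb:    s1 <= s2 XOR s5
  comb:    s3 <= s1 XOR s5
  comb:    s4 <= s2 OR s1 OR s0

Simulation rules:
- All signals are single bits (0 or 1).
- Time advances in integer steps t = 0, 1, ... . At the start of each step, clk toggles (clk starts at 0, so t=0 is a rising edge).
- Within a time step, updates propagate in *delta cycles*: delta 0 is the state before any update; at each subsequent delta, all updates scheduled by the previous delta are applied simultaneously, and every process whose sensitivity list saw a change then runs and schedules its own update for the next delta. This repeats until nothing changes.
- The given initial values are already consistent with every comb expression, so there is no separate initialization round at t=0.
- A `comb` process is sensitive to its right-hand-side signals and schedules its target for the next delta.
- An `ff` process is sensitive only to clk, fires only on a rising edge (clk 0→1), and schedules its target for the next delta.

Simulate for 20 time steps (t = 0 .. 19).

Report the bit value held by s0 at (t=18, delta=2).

0

t0.Δ0 s1=1 s2=1 s3=1 s7=0 s4=1 s8=1 s5=0 s6=0 clk=0 s0=1 s10=1
t0.Δ1 s1=1 s2=1 s3=1 s7=0 s4=1 s8=1 s5=0 s6=0 clk=1 s0=1 s10=1
t0.Δ2 s1=1 s2=1 s3=1 s7=0 s4=1 s8=1 s5=0 s6=1 clk=1 s0=0 s10=1
t0.Δ3 s1=1 s2=0 s3=1 s7=0 s4=1 s8=1 s5=0 s6=1 clk=1 s0=0 s10=0
t0.Δ4 s1=0 s2=1 s3=1 s7=0 s4=1 s8=1 s5=0 s6=1 clk=1 s0=0 s10=0
t0.Δ5 s1=1 s2=1 s3=0 s7=0 s4=1 s8=1 s5=0 s6=1 clk=1 s0=0 s10=0
t0.Δ6 s1=1 s2=1 s3=1 s7=0 s4=1 s8=1 s5=0 s6=1 clk=1 s0=0 s10=0
t1.Δ0 s1=1 s2=1 s3=1 s7=0 s4=1 s8=1 s5=0 s6=1 clk=1 s0=0 s10=0
t1.Δ1 s1=1 s2=1 s3=1 s7=0 s4=1 s8=1 s5=0 s6=1 clk=0 s0=0 s10=0
t2.Δ0 s1=1 s2=1 s3=1 s7=0 s4=1 s8=1 s5=0 s6=1 clk=0 s0=0 s10=0
t2.Δ1 s1=1 s2=1 s3=1 s7=0 s4=1 s8=1 s5=0 s6=1 clk=1 s0=0 s10=0
t2.Δ2 s1=1 s2=1 s3=1 s7=0 s4=1 s8=1 s5=0 s6=0 clk=1 s0=0 s10=0
t2.Δ3 s1=1 s2=0 s3=1 s7=0 s4=1 s8=1 s5=0 s6=0 clk=1 s0=0 s10=0
t2.Δ4 s1=0 s2=0 s3=1 s7=0 s4=1 s8=1 s5=0 s6=0 clk=1 s0=0 s10=0
t2.Δ5 s1=0 s2=0 s3=0 s7=0 s4=0 s8=1 s5=0 s6=0 clk=1 s0=0 s10=0
t3.Δ0 s1=0 s2=0 s3=0 s7=0 s4=0 s8=1 s5=0 s6=0 clk=1 s0=0 s10=0
t3.Δ1 s1=0 s2=0 s3=0 s7=0 s4=0 s8=1 s5=0 s6=0 clk=0 s0=0 s10=0
t4.Δ0 s1=0 s2=0 s3=0 s7=0 s4=0 s8=1 s5=0 s6=0 clk=0 s0=0 s10=0
t4.Δ1 s1=0 s2=0 s3=0 s7=0 s4=0 s8=1 s5=0 s6=0 clk=1 s0=0 s10=0
t4.Δ2 s1=0 s2=0 s3=0 s7=0 s4=0 s8=1 s5=0 s6=1 clk=1 s0=0 s10=0
t4.Δ3 s1=0 s2=1 s3=0 s7=0 s4=0 s8=1 s5=0 s6=1 clk=1 s0=0 s10=0
t4.Δ4 s1=1 s2=1 s3=0 s7=0 s4=1 s8=1 s5=0 s6=1 clk=1 s0=0 s10=0
t4.Δ5 s1=1 s2=1 s3=1 s7=0 s4=1 s8=1 s5=0 s6=1 clk=1 s0=0 s10=0
t5.Δ0 s1=1 s2=1 s3=1 s7=0 s4=1 s8=1 s5=0 s6=1 clk=1 s0=0 s10=0
t5.Δ1 s1=1 s2=1 s3=1 s7=0 s4=1 s8=1 s5=0 s6=1 clk=0 s0=0 s10=0
t6.Δ0 s1=1 s2=1 s3=1 s7=0 s4=1 s8=1 s5=0 s6=1 clk=0 s0=0 s10=0
t6.Δ1 s1=1 s2=1 s3=1 s7=0 s4=1 s8=1 s5=0 s6=1 clk=1 s0=0 s10=0
t6.Δ2 s1=1 s2=1 s3=1 s7=0 s4=1 s8=1 s5=0 s6=0 clk=1 s0=0 s10=0
t6.Δ3 s1=1 s2=0 s3=1 s7=0 s4=1 s8=1 s5=0 s6=0 clk=1 s0=0 s10=0
t6.Δ4 s1=0 s2=0 s3=1 s7=0 s4=1 s8=1 s5=0 s6=0 clk=1 s0=0 s10=0
t6.Δ5 s1=0 s2=0 s3=0 s7=0 s4=0 s8=1 s5=0 s6=0 clk=1 s0=0 s10=0
t7.Δ0 s1=0 s2=0 s3=0 s7=0 s4=0 s8=1 s5=0 s6=0 clk=1 s0=0 s10=0
t7.Δ1 s1=0 s2=0 s3=0 s7=0 s4=0 s8=1 s5=0 s6=0 clk=0 s0=0 s10=0
t8.Δ0 s1=0 s2=0 s3=0 s7=0 s4=0 s8=1 s5=0 s6=0 clk=0 s0=0 s10=0
t8.Δ1 s1=0 s2=0 s3=0 s7=0 s4=0 s8=1 s5=0 s6=0 clk=1 s0=0 s10=0
t8.Δ2 s1=0 s2=0 s3=0 s7=0 s4=0 s8=1 s5=0 s6=1 clk=1 s0=0 s10=0
t8.Δ3 s1=0 s2=1 s3=0 s7=0 s4=0 s8=1 s5=0 s6=1 clk=1 s0=0 s10=0
t8.Δ4 s1=1 s2=1 s3=0 s7=0 s4=1 s8=1 s5=0 s6=1 clk=1 s0=0 s10=0
t8.Δ5 s1=1 s2=1 s3=1 s7=0 s4=1 s8=1 s5=0 s6=1 clk=1 s0=0 s10=0
t9.Δ0 s1=1 s2=1 s3=1 s7=0 s4=1 s8=1 s5=0 s6=1 clk=1 s0=0 s10=0
t9.Δ1 s1=1 s2=1 s3=1 s7=0 s4=1 s8=1 s5=0 s6=1 clk=0 s0=0 s10=0
t10.Δ0 s1=1 s2=1 s3=1 s7=0 s4=1 s8=1 s5=0 s6=1 clk=0 s0=0 s10=0
t10.Δ1 s1=1 s2=1 s3=1 s7=0 s4=1 s8=1 s5=0 s6=1 clk=1 s0=0 s10=0
t10.Δ2 s1=1 s2=1 s3=1 s7=0 s4=1 s8=1 s5=0 s6=0 clk=1 s0=0 s10=0
t10.Δ3 s1=1 s2=0 s3=1 s7=0 s4=1 s8=1 s5=0 s6=0 clk=1 s0=0 s10=0
t10.Δ4 s1=0 s2=0 s3=1 s7=0 s4=1 s8=1 s5=0 s6=0 clk=1 s0=0 s10=0
t10.Δ5 s1=0 s2=0 s3=0 s7=0 s4=0 s8=1 s5=0 s6=0 clk=1 s0=0 s10=0
t11.Δ0 s1=0 s2=0 s3=0 s7=0 s4=0 s8=1 s5=0 s6=0 clk=1 s0=0 s10=0
t11.Δ1 s1=0 s2=0 s3=0 s7=0 s4=0 s8=1 s5=0 s6=0 clk=0 s0=0 s10=0
t12.Δ0 s1=0 s2=0 s3=0 s7=0 s4=0 s8=1 s5=0 s6=0 clk=0 s0=0 s10=0
t12.Δ1 s1=0 s2=0 s3=0 s7=0 s4=0 s8=1 s5=0 s6=0 clk=1 s0=0 s10=0
t12.Δ2 s1=0 s2=0 s3=0 s7=0 s4=0 s8=1 s5=0 s6=1 clk=1 s0=0 s10=0
t12.Δ3 s1=0 s2=1 s3=0 s7=0 s4=0 s8=1 s5=0 s6=1 clk=1 s0=0 s10=0
t12.Δ4 s1=1 s2=1 s3=0 s7=0 s4=1 s8=1 s5=0 s6=1 clk=1 s0=0 s10=0
t12.Δ5 s1=1 s2=1 s3=1 s7=0 s4=1 s8=1 s5=0 s6=1 clk=1 s0=0 s10=0
t13.Δ0 s1=1 s2=1 s3=1 s7=0 s4=1 s8=1 s5=0 s6=1 clk=1 s0=0 s10=0
t13.Δ1 s1=1 s2=1 s3=1 s7=0 s4=1 s8=1 s5=0 s6=1 clk=0 s0=0 s10=0
t14.Δ0 s1=1 s2=1 s3=1 s7=0 s4=1 s8=1 s5=0 s6=1 clk=0 s0=0 s10=0
t14.Δ1 s1=1 s2=1 s3=1 s7=0 s4=1 s8=1 s5=0 s6=1 clk=1 s0=0 s10=0
t14.Δ2 s1=1 s2=1 s3=1 s7=0 s4=1 s8=1 s5=0 s6=0 clk=1 s0=0 s10=0
t14.Δ3 s1=1 s2=0 s3=1 s7=0 s4=1 s8=1 s5=0 s6=0 clk=1 s0=0 s10=0
t14.Δ4 s1=0 s2=0 s3=1 s7=0 s4=1 s8=1 s5=0 s6=0 clk=1 s0=0 s10=0
t14.Δ5 s1=0 s2=0 s3=0 s7=0 s4=0 s8=1 s5=0 s6=0 clk=1 s0=0 s10=0
t15.Δ0 s1=0 s2=0 s3=0 s7=0 s4=0 s8=1 s5=0 s6=0 clk=1 s0=0 s10=0
t15.Δ1 s1=0 s2=0 s3=0 s7=0 s4=0 s8=1 s5=0 s6=0 clk=0 s0=0 s10=0
t16.Δ0 s1=0 s2=0 s3=0 s7=0 s4=0 s8=1 s5=0 s6=0 clk=0 s0=0 s10=0
t16.Δ1 s1=0 s2=0 s3=0 s7=0 s4=0 s8=1 s5=0 s6=0 clk=1 s0=0 s10=0
t16.Δ2 s1=0 s2=0 s3=0 s7=0 s4=0 s8=1 s5=0 s6=1 clk=1 s0=0 s10=0
t16.Δ3 s1=0 s2=1 s3=0 s7=0 s4=0 s8=1 s5=0 s6=1 clk=1 s0=0 s10=0
t16.Δ4 s1=1 s2=1 s3=0 s7=0 s4=1 s8=1 s5=0 s6=1 clk=1 s0=0 s10=0
t16.Δ5 s1=1 s2=1 s3=1 s7=0 s4=1 s8=1 s5=0 s6=1 clk=1 s0=0 s10=0
t17.Δ0 s1=1 s2=1 s3=1 s7=0 s4=1 s8=1 s5=0 s6=1 clk=1 s0=0 s10=0
t17.Δ1 s1=1 s2=1 s3=1 s7=0 s4=1 s8=1 s5=0 s6=1 clk=0 s0=0 s10=0
t18.Δ0 s1=1 s2=1 s3=1 s7=0 s4=1 s8=1 s5=0 s6=1 clk=0 s0=0 s10=0
t18.Δ1 s1=1 s2=1 s3=1 s7=0 s4=1 s8=1 s5=0 s6=1 clk=1 s0=0 s10=0
t18.Δ2 s1=1 s2=1 s3=1 s7=0 s4=1 s8=1 s5=0 s6=0 clk=1 s0=0 s10=0
t18.Δ3 s1=1 s2=0 s3=1 s7=0 s4=1 s8=1 s5=0 s6=0 clk=1 s0=0 s10=0
t18.Δ4 s1=0 s2=0 s3=1 s7=0 s4=1 s8=1 s5=0 s6=0 clk=1 s0=0 s10=0
t18.Δ5 s1=0 s2=0 s3=0 s7=0 s4=0 s8=1 s5=0 s6=0 clk=1 s0=0 s10=0
t19.Δ0 s1=0 s2=0 s3=0 s7=0 s4=0 s8=1 s5=0 s6=0 clk=1 s0=0 s10=0
t19.Δ1 s1=0 s2=0 s3=0 s7=0 s4=0 s8=1 s5=0 s6=0 clk=0 s0=0 s10=0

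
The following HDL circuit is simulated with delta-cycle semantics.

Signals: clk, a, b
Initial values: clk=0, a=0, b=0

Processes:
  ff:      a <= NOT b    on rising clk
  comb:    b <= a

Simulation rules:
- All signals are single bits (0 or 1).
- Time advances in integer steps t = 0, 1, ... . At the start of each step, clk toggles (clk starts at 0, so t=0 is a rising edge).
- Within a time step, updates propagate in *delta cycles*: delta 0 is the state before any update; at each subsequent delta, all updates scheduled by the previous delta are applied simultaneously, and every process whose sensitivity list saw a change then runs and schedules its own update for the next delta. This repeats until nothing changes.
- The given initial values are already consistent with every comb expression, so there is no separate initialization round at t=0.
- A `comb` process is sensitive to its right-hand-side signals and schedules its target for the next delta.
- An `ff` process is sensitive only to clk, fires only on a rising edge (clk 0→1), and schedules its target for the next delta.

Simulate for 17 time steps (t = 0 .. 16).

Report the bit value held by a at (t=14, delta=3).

t=0 Δ0: b=0 clk=0 a=0
  Δ1: clk:0→1
  Δ2: a:0→1
  Δ3: b:0→1
  (3Δ to stable)
t=1 Δ0: b=1 clk=1 a=1
  Δ1: clk:1→0
  (1Δ to stable)
t=2 Δ0: b=1 clk=0 a=1
  Δ1: clk:0→1
  Δ2: a:1→0
  Δ3: b:1→0
  (3Δ to stable)
t=3 Δ0: b=0 clk=1 a=0
  Δ1: clk:1→0
  (1Δ to stable)
t=4 Δ0: b=0 clk=0 a=0
  Δ1: clk:0→1
  Δ2: a:0→1
  Δ3: b:0→1
  (3Δ to stable)
t=5 Δ0: b=1 clk=1 a=1
  Δ1: clk:1→0
  (1Δ to stable)
t=6 Δ0: b=1 clk=0 a=1
  Δ1: clk:0→1
  Δ2: a:1→0
  Δ3: b:1→0
  (3Δ to stable)
t=7 Δ0: b=0 clk=1 a=0
  Δ1: clk:1→0
  (1Δ to stable)
t=8 Δ0: b=0 clk=0 a=0
  Δ1: clk:0→1
  Δ2: a:0→1
  Δ3: b:0→1
  (3Δ to stable)
t=9 Δ0: b=1 clk=1 a=1
  Δ1: clk:1→0
  (1Δ to stable)
t=10 Δ0: b=1 clk=0 a=1
  Δ1: clk:0→1
  Δ2: a:1→0
  Δ3: b:1→0
  (3Δ to stable)
t=11 Δ0: b=0 clk=1 a=0
  Δ1: clk:1→0
  (1Δ to stable)
t=12 Δ0: b=0 clk=0 a=0
  Δ1: clk:0→1
  Δ2: a:0→1
  Δ3: b:0→1
  (3Δ to stable)
t=13 Δ0: b=1 clk=1 a=1
  Δ1: clk:1→0
  (1Δ to stable)
t=14 Δ0: b=1 clk=0 a=1
  Δ1: clk:0→1
  Δ2: a:1→0
  Δ3: b:1→0
  (3Δ to stable)
t=15 Δ0: b=0 clk=1 a=0
  Δ1: clk:1→0
  (1Δ to stable)
t=16 Δ0: b=0 clk=0 a=0
  Δ1: clk:0→1
  Δ2: a:0→1
  Δ3: b:0→1
  (3Δ to stable)

0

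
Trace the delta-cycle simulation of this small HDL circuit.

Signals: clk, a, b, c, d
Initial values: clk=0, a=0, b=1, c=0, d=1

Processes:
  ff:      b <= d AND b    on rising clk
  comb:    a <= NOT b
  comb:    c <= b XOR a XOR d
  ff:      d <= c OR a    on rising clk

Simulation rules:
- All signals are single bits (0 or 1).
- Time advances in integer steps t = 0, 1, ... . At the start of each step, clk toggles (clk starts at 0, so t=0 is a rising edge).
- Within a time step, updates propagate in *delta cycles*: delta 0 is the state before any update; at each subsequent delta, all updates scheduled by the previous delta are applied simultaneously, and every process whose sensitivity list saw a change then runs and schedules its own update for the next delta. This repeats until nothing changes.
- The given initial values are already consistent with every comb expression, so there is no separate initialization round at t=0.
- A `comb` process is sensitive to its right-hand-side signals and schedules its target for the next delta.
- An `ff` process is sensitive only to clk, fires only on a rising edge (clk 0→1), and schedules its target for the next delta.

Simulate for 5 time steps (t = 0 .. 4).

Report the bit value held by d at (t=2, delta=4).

1

t0.Δ0 b=1 a=0 c=0 clk=0 d=1
t0.Δ1 b=1 a=0 c=0 clk=1 d=1
t0.Δ2 b=1 a=0 c=0 clk=1 d=0
t0.Δ3 b=1 a=0 c=1 clk=1 d=0
t1.Δ0 b=1 a=0 c=1 clk=1 d=0
t1.Δ1 b=1 a=0 c=1 clk=0 d=0
t2.Δ0 b=1 a=0 c=1 clk=0 d=0
t2.Δ1 b=1 a=0 c=1 clk=1 d=0
t2.Δ2 b=0 a=0 c=1 clk=1 d=1
t2.Δ3 b=0 a=1 c=1 clk=1 d=1
t2.Δ4 b=0 a=1 c=0 clk=1 d=1
t3.Δ0 b=0 a=1 c=0 clk=1 d=1
t3.Δ1 b=0 a=1 c=0 clk=0 d=1
t4.Δ0 b=0 a=1 c=0 clk=0 d=1
t4.Δ1 b=0 a=1 c=0 clk=1 d=1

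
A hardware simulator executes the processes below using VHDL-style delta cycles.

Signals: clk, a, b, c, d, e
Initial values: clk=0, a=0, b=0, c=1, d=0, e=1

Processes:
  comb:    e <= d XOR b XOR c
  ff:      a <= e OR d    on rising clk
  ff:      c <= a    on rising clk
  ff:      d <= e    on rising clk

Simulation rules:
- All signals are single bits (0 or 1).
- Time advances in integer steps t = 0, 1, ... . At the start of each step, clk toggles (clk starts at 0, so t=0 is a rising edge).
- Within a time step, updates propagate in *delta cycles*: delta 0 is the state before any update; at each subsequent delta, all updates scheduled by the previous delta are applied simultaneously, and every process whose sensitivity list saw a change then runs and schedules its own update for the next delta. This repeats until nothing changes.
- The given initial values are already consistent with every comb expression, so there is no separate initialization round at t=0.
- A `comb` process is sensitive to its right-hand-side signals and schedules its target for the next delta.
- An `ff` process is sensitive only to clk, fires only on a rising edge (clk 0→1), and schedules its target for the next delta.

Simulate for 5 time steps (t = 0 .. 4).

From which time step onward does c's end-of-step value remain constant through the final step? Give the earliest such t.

2

t0.Δ0 e=1 a=0 d=0 c=1 clk=0 b=0
t0.Δ1 e=1 a=0 d=0 c=1 clk=1 b=0
t0.Δ2 e=1 a=1 d=1 c=0 clk=1 b=0
t1.Δ0 e=1 a=1 d=1 c=0 clk=1 b=0
t1.Δ1 e=1 a=1 d=1 c=0 clk=0 b=0
t2.Δ0 e=1 a=1 d=1 c=0 clk=0 b=0
t2.Δ1 e=1 a=1 d=1 c=0 clk=1 b=0
t2.Δ2 e=1 a=1 d=1 c=1 clk=1 b=0
t2.Δ3 e=0 a=1 d=1 c=1 clk=1 b=0
t3.Δ0 e=0 a=1 d=1 c=1 clk=1 b=0
t3.Δ1 e=0 a=1 d=1 c=1 clk=0 b=0
t4.Δ0 e=0 a=1 d=1 c=1 clk=0 b=0
t4.Δ1 e=0 a=1 d=1 c=1 clk=1 b=0
t4.Δ2 e=0 a=1 d=0 c=1 clk=1 b=0
t4.Δ3 e=1 a=1 d=0 c=1 clk=1 b=0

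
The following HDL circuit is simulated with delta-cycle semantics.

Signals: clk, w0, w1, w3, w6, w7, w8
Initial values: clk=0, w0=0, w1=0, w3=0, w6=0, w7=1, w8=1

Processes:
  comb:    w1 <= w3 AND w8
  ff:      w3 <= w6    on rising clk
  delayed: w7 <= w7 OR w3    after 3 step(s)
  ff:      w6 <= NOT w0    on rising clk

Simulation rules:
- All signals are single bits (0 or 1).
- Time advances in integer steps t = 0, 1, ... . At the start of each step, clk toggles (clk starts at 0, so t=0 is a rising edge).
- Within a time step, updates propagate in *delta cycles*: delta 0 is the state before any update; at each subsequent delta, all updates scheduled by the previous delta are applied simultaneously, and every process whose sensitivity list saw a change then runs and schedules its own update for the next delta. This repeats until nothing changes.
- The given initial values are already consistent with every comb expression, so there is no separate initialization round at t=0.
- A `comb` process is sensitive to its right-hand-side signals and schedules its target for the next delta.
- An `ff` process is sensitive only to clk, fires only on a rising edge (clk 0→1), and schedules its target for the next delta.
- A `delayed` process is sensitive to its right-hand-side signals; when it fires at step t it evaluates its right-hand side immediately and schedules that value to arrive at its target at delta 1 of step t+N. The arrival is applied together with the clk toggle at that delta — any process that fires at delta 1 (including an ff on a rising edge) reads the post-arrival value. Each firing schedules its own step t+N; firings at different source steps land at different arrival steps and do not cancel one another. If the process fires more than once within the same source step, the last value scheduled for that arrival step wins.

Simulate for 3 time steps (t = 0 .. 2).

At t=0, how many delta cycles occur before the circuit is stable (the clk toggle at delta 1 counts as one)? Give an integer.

2

t0.Δ0 w7=1 w0=0 clk=0 w6=0 w3=0 w8=1 w1=0
t0.Δ1 w7=1 w0=0 clk=1 w6=0 w3=0 w8=1 w1=0
t0.Δ2 w7=1 w0=0 clk=1 w6=1 w3=0 w8=1 w1=0
t1.Δ0 w7=1 w0=0 clk=1 w6=1 w3=0 w8=1 w1=0
t1.Δ1 w7=1 w0=0 clk=0 w6=1 w3=0 w8=1 w1=0
t2.Δ0 w7=1 w0=0 clk=0 w6=1 w3=0 w8=1 w1=0
t2.Δ1 w7=1 w0=0 clk=1 w6=1 w3=0 w8=1 w1=0
t2.Δ2 w7=1 w0=0 clk=1 w6=1 w3=1 w8=1 w1=0
t2.Δ3 w7=1 w0=0 clk=1 w6=1 w3=1 w8=1 w1=1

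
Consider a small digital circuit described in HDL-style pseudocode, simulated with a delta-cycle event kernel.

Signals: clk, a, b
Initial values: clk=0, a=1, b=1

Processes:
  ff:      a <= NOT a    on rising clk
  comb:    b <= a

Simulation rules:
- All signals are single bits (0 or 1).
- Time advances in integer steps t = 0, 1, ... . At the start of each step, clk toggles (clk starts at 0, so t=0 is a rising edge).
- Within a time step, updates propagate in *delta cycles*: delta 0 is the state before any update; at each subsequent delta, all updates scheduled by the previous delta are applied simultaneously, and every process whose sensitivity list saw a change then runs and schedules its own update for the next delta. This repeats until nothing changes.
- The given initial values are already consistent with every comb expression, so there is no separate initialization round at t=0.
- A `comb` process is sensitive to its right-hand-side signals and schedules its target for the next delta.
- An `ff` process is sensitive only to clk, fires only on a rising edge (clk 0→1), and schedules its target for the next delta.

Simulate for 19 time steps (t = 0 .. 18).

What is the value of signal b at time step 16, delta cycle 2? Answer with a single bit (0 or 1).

1

t0.Δ0 clk=0 b=1 a=1
t0.Δ1 clk=1 b=1 a=1
t0.Δ2 clk=1 b=1 a=0
t0.Δ3 clk=1 b=0 a=0
t1.Δ0 clk=1 b=0 a=0
t1.Δ1 clk=0 b=0 a=0
t2.Δ0 clk=0 b=0 a=0
t2.Δ1 clk=1 b=0 a=0
t2.Δ2 clk=1 b=0 a=1
t2.Δ3 clk=1 b=1 a=1
t3.Δ0 clk=1 b=1 a=1
t3.Δ1 clk=0 b=1 a=1
t4.Δ0 clk=0 b=1 a=1
t4.Δ1 clk=1 b=1 a=1
t4.Δ2 clk=1 b=1 a=0
t4.Δ3 clk=1 b=0 a=0
t5.Δ0 clk=1 b=0 a=0
t5.Δ1 clk=0 b=0 a=0
t6.Δ0 clk=0 b=0 a=0
t6.Δ1 clk=1 b=0 a=0
t6.Δ2 clk=1 b=0 a=1
t6.Δ3 clk=1 b=1 a=1
t7.Δ0 clk=1 b=1 a=1
t7.Δ1 clk=0 b=1 a=1
t8.Δ0 clk=0 b=1 a=1
t8.Δ1 clk=1 b=1 a=1
t8.Δ2 clk=1 b=1 a=0
t8.Δ3 clk=1 b=0 a=0
t9.Δ0 clk=1 b=0 a=0
t9.Δ1 clk=0 b=0 a=0
t10.Δ0 clk=0 b=0 a=0
t10.Δ1 clk=1 b=0 a=0
t10.Δ2 clk=1 b=0 a=1
t10.Δ3 clk=1 b=1 a=1
t11.Δ0 clk=1 b=1 a=1
t11.Δ1 clk=0 b=1 a=1
t12.Δ0 clk=0 b=1 a=1
t12.Δ1 clk=1 b=1 a=1
t12.Δ2 clk=1 b=1 a=0
t12.Δ3 clk=1 b=0 a=0
t13.Δ0 clk=1 b=0 a=0
t13.Δ1 clk=0 b=0 a=0
t14.Δ0 clk=0 b=0 a=0
t14.Δ1 clk=1 b=0 a=0
t14.Δ2 clk=1 b=0 a=1
t14.Δ3 clk=1 b=1 a=1
t15.Δ0 clk=1 b=1 a=1
t15.Δ1 clk=0 b=1 a=1
t16.Δ0 clk=0 b=1 a=1
t16.Δ1 clk=1 b=1 a=1
t16.Δ2 clk=1 b=1 a=0
t16.Δ3 clk=1 b=0 a=0
t17.Δ0 clk=1 b=0 a=0
t17.Δ1 clk=0 b=0 a=0
t18.Δ0 clk=0 b=0 a=0
t18.Δ1 clk=1 b=0 a=0
t18.Δ2 clk=1 b=0 a=1
t18.Δ3 clk=1 b=1 a=1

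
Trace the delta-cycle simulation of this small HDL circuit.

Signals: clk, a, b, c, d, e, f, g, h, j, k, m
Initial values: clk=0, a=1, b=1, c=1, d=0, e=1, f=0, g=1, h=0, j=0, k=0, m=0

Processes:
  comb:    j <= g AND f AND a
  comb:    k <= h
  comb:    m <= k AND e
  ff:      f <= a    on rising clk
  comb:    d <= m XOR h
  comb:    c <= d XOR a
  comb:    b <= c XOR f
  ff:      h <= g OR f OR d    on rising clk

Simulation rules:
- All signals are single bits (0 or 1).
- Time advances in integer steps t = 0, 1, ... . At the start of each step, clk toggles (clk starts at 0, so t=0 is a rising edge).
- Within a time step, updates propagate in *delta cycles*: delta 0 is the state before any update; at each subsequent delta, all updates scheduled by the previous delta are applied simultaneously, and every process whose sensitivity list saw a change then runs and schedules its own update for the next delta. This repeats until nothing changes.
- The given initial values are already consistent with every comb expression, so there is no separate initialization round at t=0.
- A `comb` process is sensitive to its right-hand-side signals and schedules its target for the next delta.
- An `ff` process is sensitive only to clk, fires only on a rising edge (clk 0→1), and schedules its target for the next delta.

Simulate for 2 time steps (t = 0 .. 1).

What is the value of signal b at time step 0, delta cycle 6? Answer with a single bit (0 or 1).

1

[bits: j,d,k,g,clk,f,c,e,h,m,a,b]
t=0: Δ0=000100110011 Δ1=000110110011 Δ2=000111111011 Δ3=111111111010 Δ4=111111011110 Δ5=101111011111 Δ6=101111111111 Δ7=101111111110 | 7Δ
t=1: Δ0=101111111110 Δ1=101101111110 | 1Δ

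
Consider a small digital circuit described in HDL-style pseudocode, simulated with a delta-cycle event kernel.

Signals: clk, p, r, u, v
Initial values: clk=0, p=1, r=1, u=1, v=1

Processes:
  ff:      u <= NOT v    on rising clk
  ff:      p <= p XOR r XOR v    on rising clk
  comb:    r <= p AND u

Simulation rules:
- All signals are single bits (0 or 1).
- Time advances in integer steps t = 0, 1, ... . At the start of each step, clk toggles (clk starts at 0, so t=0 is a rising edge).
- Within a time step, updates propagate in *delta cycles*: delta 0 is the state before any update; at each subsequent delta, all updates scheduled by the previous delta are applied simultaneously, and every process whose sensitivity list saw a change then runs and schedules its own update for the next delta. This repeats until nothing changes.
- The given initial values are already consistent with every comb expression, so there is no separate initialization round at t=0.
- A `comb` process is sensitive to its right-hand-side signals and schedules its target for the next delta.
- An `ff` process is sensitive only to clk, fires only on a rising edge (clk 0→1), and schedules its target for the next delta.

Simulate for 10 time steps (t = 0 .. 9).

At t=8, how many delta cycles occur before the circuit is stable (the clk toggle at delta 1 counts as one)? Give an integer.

2

t0.Δ0 r=1 p=1 clk=0 u=1 v=1
t0.Δ1 r=1 p=1 clk=1 u=1 v=1
t0.Δ2 r=1 p=1 clk=1 u=0 v=1
t0.Δ3 r=0 p=1 clk=1 u=0 v=1
t1.Δ0 r=0 p=1 clk=1 u=0 v=1
t1.Δ1 r=0 p=1 clk=0 u=0 v=1
t2.Δ0 r=0 p=1 clk=0 u=0 v=1
t2.Δ1 r=0 p=1 clk=1 u=0 v=1
t2.Δ2 r=0 p=0 clk=1 u=0 v=1
t3.Δ0 r=0 p=0 clk=1 u=0 v=1
t3.Δ1 r=0 p=0 clk=0 u=0 v=1
t4.Δ0 r=0 p=0 clk=0 u=0 v=1
t4.Δ1 r=0 p=0 clk=1 u=0 v=1
t4.Δ2 r=0 p=1 clk=1 u=0 v=1
t5.Δ0 r=0 p=1 clk=1 u=0 v=1
t5.Δ1 r=0 p=1 clk=0 u=0 v=1
t6.Δ0 r=0 p=1 clk=0 u=0 v=1
t6.Δ1 r=0 p=1 clk=1 u=0 v=1
t6.Δ2 r=0 p=0 clk=1 u=0 v=1
t7.Δ0 r=0 p=0 clk=1 u=0 v=1
t7.Δ1 r=0 p=0 clk=0 u=0 v=1
t8.Δ0 r=0 p=0 clk=0 u=0 v=1
t8.Δ1 r=0 p=0 clk=1 u=0 v=1
t8.Δ2 r=0 p=1 clk=1 u=0 v=1
t9.Δ0 r=0 p=1 clk=1 u=0 v=1
t9.Δ1 r=0 p=1 clk=0 u=0 v=1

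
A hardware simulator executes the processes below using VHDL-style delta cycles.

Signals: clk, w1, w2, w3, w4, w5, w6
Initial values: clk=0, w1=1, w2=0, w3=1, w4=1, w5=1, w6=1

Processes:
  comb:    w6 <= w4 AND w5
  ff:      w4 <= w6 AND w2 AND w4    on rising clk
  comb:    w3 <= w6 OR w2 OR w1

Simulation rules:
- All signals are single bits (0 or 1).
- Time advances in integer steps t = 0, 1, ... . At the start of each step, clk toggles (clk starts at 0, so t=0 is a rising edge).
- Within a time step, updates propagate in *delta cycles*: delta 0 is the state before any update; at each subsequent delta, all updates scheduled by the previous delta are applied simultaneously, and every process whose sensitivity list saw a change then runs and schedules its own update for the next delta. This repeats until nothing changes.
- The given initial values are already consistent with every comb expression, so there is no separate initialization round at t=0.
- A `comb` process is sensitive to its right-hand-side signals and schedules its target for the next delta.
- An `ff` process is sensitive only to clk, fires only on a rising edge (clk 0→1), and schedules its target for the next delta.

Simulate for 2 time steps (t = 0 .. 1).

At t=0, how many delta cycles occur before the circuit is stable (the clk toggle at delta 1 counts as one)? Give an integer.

3

t0.Δ0 w4=1 w2=0 w6=1 w5=1 w3=1 w1=1 clk=0
t0.Δ1 w4=1 w2=0 w6=1 w5=1 w3=1 w1=1 clk=1
t0.Δ2 w4=0 w2=0 w6=1 w5=1 w3=1 w1=1 clk=1
t0.Δ3 w4=0 w2=0 w6=0 w5=1 w3=1 w1=1 clk=1
t1.Δ0 w4=0 w2=0 w6=0 w5=1 w3=1 w1=1 clk=1
t1.Δ1 w4=0 w2=0 w6=0 w5=1 w3=1 w1=1 clk=0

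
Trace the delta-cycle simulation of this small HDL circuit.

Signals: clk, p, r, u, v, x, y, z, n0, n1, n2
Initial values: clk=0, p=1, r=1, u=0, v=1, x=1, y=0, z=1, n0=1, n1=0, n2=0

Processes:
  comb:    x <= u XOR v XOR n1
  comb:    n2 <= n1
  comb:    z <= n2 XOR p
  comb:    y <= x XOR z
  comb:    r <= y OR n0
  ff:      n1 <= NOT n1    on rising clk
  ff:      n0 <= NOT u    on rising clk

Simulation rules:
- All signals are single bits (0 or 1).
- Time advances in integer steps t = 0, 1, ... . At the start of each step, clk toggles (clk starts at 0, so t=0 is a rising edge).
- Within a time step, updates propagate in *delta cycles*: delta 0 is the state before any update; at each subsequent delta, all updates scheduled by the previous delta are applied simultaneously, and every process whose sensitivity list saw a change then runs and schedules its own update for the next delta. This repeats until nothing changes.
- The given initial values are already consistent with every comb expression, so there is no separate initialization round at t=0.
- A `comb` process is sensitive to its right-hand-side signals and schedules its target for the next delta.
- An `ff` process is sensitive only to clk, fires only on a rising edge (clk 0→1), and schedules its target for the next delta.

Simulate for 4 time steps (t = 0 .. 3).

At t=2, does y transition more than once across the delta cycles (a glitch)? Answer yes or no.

yes

t0.Δ0 z=1 clk=0 n2=0 n0=1 u=0 y=0 n1=0 r=1 p=1 x=1 v=1
t0.Δ1 z=1 clk=1 n2=0 n0=1 u=0 y=0 n1=0 r=1 p=1 x=1 v=1
t0.Δ2 z=1 clk=1 n2=0 n0=1 u=0 y=0 n1=1 r=1 p=1 x=1 v=1
t0.Δ3 z=1 clk=1 n2=1 n0=1 u=0 y=0 n1=1 r=1 p=1 x=0 v=1
t0.Δ4 z=0 clk=1 n2=1 n0=1 u=0 y=1 n1=1 r=1 p=1 x=0 v=1
t0.Δ5 z=0 clk=1 n2=1 n0=1 u=0 y=0 n1=1 r=1 p=1 x=0 v=1
t1.Δ0 z=0 clk=1 n2=1 n0=1 u=0 y=0 n1=1 r=1 p=1 x=0 v=1
t1.Δ1 z=0 clk=0 n2=1 n0=1 u=0 y=0 n1=1 r=1 p=1 x=0 v=1
t2.Δ0 z=0 clk=0 n2=1 n0=1 u=0 y=0 n1=1 r=1 p=1 x=0 v=1
t2.Δ1 z=0 clk=1 n2=1 n0=1 u=0 y=0 n1=1 r=1 p=1 x=0 v=1
t2.Δ2 z=0 clk=1 n2=1 n0=1 u=0 y=0 n1=0 r=1 p=1 x=0 v=1
t2.Δ3 z=0 clk=1 n2=0 n0=1 u=0 y=0 n1=0 r=1 p=1 x=1 v=1
t2.Δ4 z=1 clk=1 n2=0 n0=1 u=0 y=1 n1=0 r=1 p=1 x=1 v=1
t2.Δ5 z=1 clk=1 n2=0 n0=1 u=0 y=0 n1=0 r=1 p=1 x=1 v=1
t3.Δ0 z=1 clk=1 n2=0 n0=1 u=0 y=0 n1=0 r=1 p=1 x=1 v=1
t3.Δ1 z=1 clk=0 n2=0 n0=1 u=0 y=0 n1=0 r=1 p=1 x=1 v=1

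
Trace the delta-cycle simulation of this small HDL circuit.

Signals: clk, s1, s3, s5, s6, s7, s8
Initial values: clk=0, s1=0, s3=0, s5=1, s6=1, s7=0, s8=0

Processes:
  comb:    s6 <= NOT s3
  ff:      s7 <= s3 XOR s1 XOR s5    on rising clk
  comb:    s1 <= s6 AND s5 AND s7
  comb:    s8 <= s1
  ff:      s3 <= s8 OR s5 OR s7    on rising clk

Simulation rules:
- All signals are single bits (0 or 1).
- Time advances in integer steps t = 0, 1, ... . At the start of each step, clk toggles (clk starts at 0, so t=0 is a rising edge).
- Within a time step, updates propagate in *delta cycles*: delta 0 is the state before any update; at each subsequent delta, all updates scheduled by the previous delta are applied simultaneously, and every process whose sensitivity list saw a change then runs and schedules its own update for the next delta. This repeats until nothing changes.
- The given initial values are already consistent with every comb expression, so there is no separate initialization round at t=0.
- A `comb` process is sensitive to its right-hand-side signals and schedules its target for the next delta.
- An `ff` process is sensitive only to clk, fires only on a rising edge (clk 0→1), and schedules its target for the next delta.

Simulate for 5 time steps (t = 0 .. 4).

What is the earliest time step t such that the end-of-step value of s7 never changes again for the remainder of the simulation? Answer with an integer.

[bits: s6,s7,s5,s8,s1,clk,s3]
t=0: Δ0=1010000 Δ1=1010010 Δ2=1110011 Δ3=0110111 Δ4=0111011 Δ5=0110011 | 5Δ
t=1: Δ0=0110011 Δ1=0110001 | 1Δ
t=2: Δ0=0110001 Δ1=0110011 Δ2=0010011 | 2Δ
t=3: Δ0=0010011 Δ1=0010001 | 1Δ
t=4: Δ0=0010001 Δ1=0010011 | 1Δ

2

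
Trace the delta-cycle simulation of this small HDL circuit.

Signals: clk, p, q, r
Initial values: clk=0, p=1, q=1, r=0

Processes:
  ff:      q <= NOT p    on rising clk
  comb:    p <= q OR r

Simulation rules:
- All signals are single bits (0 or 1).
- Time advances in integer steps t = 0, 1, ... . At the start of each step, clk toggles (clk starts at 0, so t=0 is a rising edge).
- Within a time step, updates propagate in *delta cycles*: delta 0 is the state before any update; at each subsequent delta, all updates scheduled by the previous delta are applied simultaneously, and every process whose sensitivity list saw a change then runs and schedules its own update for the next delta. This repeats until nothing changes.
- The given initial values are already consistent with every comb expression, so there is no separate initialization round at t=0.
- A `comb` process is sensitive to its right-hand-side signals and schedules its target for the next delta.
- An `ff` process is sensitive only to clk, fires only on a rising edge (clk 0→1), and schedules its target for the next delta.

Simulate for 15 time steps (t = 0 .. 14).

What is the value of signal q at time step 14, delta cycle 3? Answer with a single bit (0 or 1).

1

t=0 Δ0: p=1 q=1 r=0 clk=0
  Δ1: clk:0→1
  Δ2: q:1→0
  Δ3: p:1→0
  (3Δ to stable)
t=1 Δ0: p=0 q=0 r=0 clk=1
  Δ1: clk:1→0
  (1Δ to stable)
t=2 Δ0: p=0 q=0 r=0 clk=0
  Δ1: clk:0→1
  Δ2: q:0→1
  Δ3: p:0→1
  (3Δ to stable)
t=3 Δ0: p=1 q=1 r=0 clk=1
  Δ1: clk:1→0
  (1Δ to stable)
t=4 Δ0: p=1 q=1 r=0 clk=0
  Δ1: clk:0→1
  Δ2: q:1→0
  Δ3: p:1→0
  (3Δ to stable)
t=5 Δ0: p=0 q=0 r=0 clk=1
  Δ1: clk:1→0
  (1Δ to stable)
t=6 Δ0: p=0 q=0 r=0 clk=0
  Δ1: clk:0→1
  Δ2: q:0→1
  Δ3: p:0→1
  (3Δ to stable)
t=7 Δ0: p=1 q=1 r=0 clk=1
  Δ1: clk:1→0
  (1Δ to stable)
t=8 Δ0: p=1 q=1 r=0 clk=0
  Δ1: clk:0→1
  Δ2: q:1→0
  Δ3: p:1→0
  (3Δ to stable)
t=9 Δ0: p=0 q=0 r=0 clk=1
  Δ1: clk:1→0
  (1Δ to stable)
t=10 Δ0: p=0 q=0 r=0 clk=0
  Δ1: clk:0→1
  Δ2: q:0→1
  Δ3: p:0→1
  (3Δ to stable)
t=11 Δ0: p=1 q=1 r=0 clk=1
  Δ1: clk:1→0
  (1Δ to stable)
t=12 Δ0: p=1 q=1 r=0 clk=0
  Δ1: clk:0→1
  Δ2: q:1→0
  Δ3: p:1→0
  (3Δ to stable)
t=13 Δ0: p=0 q=0 r=0 clk=1
  Δ1: clk:1→0
  (1Δ to stable)
t=14 Δ0: p=0 q=0 r=0 clk=0
  Δ1: clk:0→1
  Δ2: q:0→1
  Δ3: p:0→1
  (3Δ to stable)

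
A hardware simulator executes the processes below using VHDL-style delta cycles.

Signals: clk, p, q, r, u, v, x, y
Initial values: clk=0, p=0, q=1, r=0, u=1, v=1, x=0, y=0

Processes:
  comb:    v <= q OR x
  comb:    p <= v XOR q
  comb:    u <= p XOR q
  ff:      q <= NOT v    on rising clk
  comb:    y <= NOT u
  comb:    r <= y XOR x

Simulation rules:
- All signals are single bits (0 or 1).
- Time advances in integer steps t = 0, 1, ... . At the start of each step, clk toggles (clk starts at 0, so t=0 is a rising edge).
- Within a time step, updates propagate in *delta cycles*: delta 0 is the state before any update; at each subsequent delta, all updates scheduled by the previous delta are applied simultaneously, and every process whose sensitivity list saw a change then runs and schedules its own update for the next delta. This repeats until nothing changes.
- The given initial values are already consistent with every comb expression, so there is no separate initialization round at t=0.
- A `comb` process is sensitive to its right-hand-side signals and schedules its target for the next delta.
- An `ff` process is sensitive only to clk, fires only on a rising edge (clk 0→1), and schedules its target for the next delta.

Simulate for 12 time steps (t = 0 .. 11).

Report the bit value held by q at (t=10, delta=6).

[bits: u,r,y,v,q,clk,x,p]
t=0: Δ0=10011000 Δ1=10011100 Δ2=10010100 Δ3=00000101 Δ4=10100100 Δ5=01000100 Δ6=00100100 Δ7=01100100 | 7Δ
t=1: Δ0=01100100 Δ1=01100000 | 1Δ
t=2: Δ0=01100000 Δ1=01100100 Δ2=01101100 Δ3=11111101 Δ4=01011100 Δ5=10111100 Δ6=11011100 Δ7=10011100 | 7Δ
t=3: Δ0=10011100 Δ1=10011000 | 1Δ
t=4: Δ0=10011000 Δ1=10011100 Δ2=10010100 Δ3=00000101 Δ4=10100100 Δ5=01000100 Δ6=00100100 Δ7=01100100 | 7Δ
t=5: Δ0=01100100 Δ1=01100000 | 1Δ
t=6: Δ0=01100000 Δ1=01100100 Δ2=01101100 Δ3=11111101 Δ4=01011100 Δ5=10111100 Δ6=11011100 Δ7=10011100 | 7Δ
t=7: Δ0=10011100 Δ1=10011000 | 1Δ
t=8: Δ0=10011000 Δ1=10011100 Δ2=10010100 Δ3=00000101 Δ4=10100100 Δ5=01000100 Δ6=00100100 Δ7=01100100 | 7Δ
t=9: Δ0=01100100 Δ1=01100000 | 1Δ
t=10: Δ0=01100000 Δ1=01100100 Δ2=01101100 Δ3=11111101 Δ4=01011100 Δ5=10111100 Δ6=11011100 Δ7=10011100 | 7Δ
t=11: Δ0=10011100 Δ1=10011000 | 1Δ

1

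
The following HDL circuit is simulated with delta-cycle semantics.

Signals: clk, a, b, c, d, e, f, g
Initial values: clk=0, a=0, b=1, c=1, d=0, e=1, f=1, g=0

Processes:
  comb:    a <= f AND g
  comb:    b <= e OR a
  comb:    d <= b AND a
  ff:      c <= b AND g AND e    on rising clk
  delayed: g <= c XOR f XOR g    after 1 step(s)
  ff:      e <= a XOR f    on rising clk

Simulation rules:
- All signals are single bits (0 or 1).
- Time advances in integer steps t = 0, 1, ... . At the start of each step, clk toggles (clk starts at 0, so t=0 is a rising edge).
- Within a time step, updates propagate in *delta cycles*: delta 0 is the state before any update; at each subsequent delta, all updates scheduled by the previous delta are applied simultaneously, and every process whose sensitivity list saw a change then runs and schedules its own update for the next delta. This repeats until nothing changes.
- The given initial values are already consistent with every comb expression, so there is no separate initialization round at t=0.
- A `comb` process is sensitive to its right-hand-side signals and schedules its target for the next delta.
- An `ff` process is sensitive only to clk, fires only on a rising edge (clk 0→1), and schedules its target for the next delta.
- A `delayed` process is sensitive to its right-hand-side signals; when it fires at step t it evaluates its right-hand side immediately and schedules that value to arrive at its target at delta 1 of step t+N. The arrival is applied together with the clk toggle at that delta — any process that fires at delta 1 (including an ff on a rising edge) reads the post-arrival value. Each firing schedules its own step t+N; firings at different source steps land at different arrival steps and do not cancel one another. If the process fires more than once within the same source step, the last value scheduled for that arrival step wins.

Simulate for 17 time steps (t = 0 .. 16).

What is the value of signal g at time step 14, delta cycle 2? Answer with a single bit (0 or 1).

t0.Δ0 f=1 d=0 e=1 c=1 b=1 clk=0 g=0 a=0
t0.Δ1 f=1 d=0 e=1 c=1 b=1 clk=1 g=0 a=0
t0.Δ2 f=1 d=0 e=1 c=0 b=1 clk=1 g=0 a=0
t1.Δ0 f=1 d=0 e=1 c=0 b=1 clk=1 g=0 a=0
t1.Δ1 f=1 d=0 e=1 c=0 b=1 clk=0 g=1 a=0
t1.Δ2 f=1 d=0 e=1 c=0 b=1 clk=0 g=1 a=1
t1.Δ3 f=1 d=1 e=1 c=0 b=1 clk=0 g=1 a=1
t2.Δ0 f=1 d=1 e=1 c=0 b=1 clk=0 g=1 a=1
t2.Δ1 f=1 d=1 e=1 c=0 b=1 clk=1 g=0 a=1
t2.Δ2 f=1 d=1 e=0 c=0 b=1 clk=1 g=0 a=0
t2.Δ3 f=1 d=0 e=0 c=0 b=0 clk=1 g=0 a=0
t3.Δ0 f=1 d=0 e=0 c=0 b=0 clk=1 g=0 a=0
t3.Δ1 f=1 d=0 e=0 c=0 b=0 clk=0 g=1 a=0
t3.Δ2 f=1 d=0 e=0 c=0 b=0 clk=0 g=1 a=1
t3.Δ3 f=1 d=0 e=0 c=0 b=1 clk=0 g=1 a=1
t3.Δ4 f=1 d=1 e=0 c=0 b=1 clk=0 g=1 a=1
t4.Δ0 f=1 d=1 e=0 c=0 b=1 clk=0 g=1 a=1
t4.Δ1 f=1 d=1 e=0 c=0 b=1 clk=1 g=0 a=1
t4.Δ2 f=1 d=1 e=0 c=0 b=1 clk=1 g=0 a=0
t4.Δ3 f=1 d=0 e=0 c=0 b=0 clk=1 g=0 a=0
t5.Δ0 f=1 d=0 e=0 c=0 b=0 clk=1 g=0 a=0
t5.Δ1 f=1 d=0 e=0 c=0 b=0 clk=0 g=1 a=0
t5.Δ2 f=1 d=0 e=0 c=0 b=0 clk=0 g=1 a=1
t5.Δ3 f=1 d=0 e=0 c=0 b=1 clk=0 g=1 a=1
t5.Δ4 f=1 d=1 e=0 c=0 b=1 clk=0 g=1 a=1
t6.Δ0 f=1 d=1 e=0 c=0 b=1 clk=0 g=1 a=1
t6.Δ1 f=1 d=1 e=0 c=0 b=1 clk=1 g=0 a=1
t6.Δ2 f=1 d=1 e=0 c=0 b=1 clk=1 g=0 a=0
t6.Δ3 f=1 d=0 e=0 c=0 b=0 clk=1 g=0 a=0
t7.Δ0 f=1 d=0 e=0 c=0 b=0 clk=1 g=0 a=0
t7.Δ1 f=1 d=0 e=0 c=0 b=0 clk=0 g=1 a=0
t7.Δ2 f=1 d=0 e=0 c=0 b=0 clk=0 g=1 a=1
t7.Δ3 f=1 d=0 e=0 c=0 b=1 clk=0 g=1 a=1
t7.Δ4 f=1 d=1 e=0 c=0 b=1 clk=0 g=1 a=1
t8.Δ0 f=1 d=1 e=0 c=0 b=1 clk=0 g=1 a=1
t8.Δ1 f=1 d=1 e=0 c=0 b=1 clk=1 g=0 a=1
t8.Δ2 f=1 d=1 e=0 c=0 b=1 clk=1 g=0 a=0
t8.Δ3 f=1 d=0 e=0 c=0 b=0 clk=1 g=0 a=0
t9.Δ0 f=1 d=0 e=0 c=0 b=0 clk=1 g=0 a=0
t9.Δ1 f=1 d=0 e=0 c=0 b=0 clk=0 g=1 a=0
t9.Δ2 f=1 d=0 e=0 c=0 b=0 clk=0 g=1 a=1
t9.Δ3 f=1 d=0 e=0 c=0 b=1 clk=0 g=1 a=1
t9.Δ4 f=1 d=1 e=0 c=0 b=1 clk=0 g=1 a=1
t10.Δ0 f=1 d=1 e=0 c=0 b=1 clk=0 g=1 a=1
t10.Δ1 f=1 d=1 e=0 c=0 b=1 clk=1 g=0 a=1
t10.Δ2 f=1 d=1 e=0 c=0 b=1 clk=1 g=0 a=0
t10.Δ3 f=1 d=0 e=0 c=0 b=0 clk=1 g=0 a=0
t11.Δ0 f=1 d=0 e=0 c=0 b=0 clk=1 g=0 a=0
t11.Δ1 f=1 d=0 e=0 c=0 b=0 clk=0 g=1 a=0
t11.Δ2 f=1 d=0 e=0 c=0 b=0 clk=0 g=1 a=1
t11.Δ3 f=1 d=0 e=0 c=0 b=1 clk=0 g=1 a=1
t11.Δ4 f=1 d=1 e=0 c=0 b=1 clk=0 g=1 a=1
t12.Δ0 f=1 d=1 e=0 c=0 b=1 clk=0 g=1 a=1
t12.Δ1 f=1 d=1 e=0 c=0 b=1 clk=1 g=0 a=1
t12.Δ2 f=1 d=1 e=0 c=0 b=1 clk=1 g=0 a=0
t12.Δ3 f=1 d=0 e=0 c=0 b=0 clk=1 g=0 a=0
t13.Δ0 f=1 d=0 e=0 c=0 b=0 clk=1 g=0 a=0
t13.Δ1 f=1 d=0 e=0 c=0 b=0 clk=0 g=1 a=0
t13.Δ2 f=1 d=0 e=0 c=0 b=0 clk=0 g=1 a=1
t13.Δ3 f=1 d=0 e=0 c=0 b=1 clk=0 g=1 a=1
t13.Δ4 f=1 d=1 e=0 c=0 b=1 clk=0 g=1 a=1
t14.Δ0 f=1 d=1 e=0 c=0 b=1 clk=0 g=1 a=1
t14.Δ1 f=1 d=1 e=0 c=0 b=1 clk=1 g=0 a=1
t14.Δ2 f=1 d=1 e=0 c=0 b=1 clk=1 g=0 a=0
t14.Δ3 f=1 d=0 e=0 c=0 b=0 clk=1 g=0 a=0
t15.Δ0 f=1 d=0 e=0 c=0 b=0 clk=1 g=0 a=0
t15.Δ1 f=1 d=0 e=0 c=0 b=0 clk=0 g=1 a=0
t15.Δ2 f=1 d=0 e=0 c=0 b=0 clk=0 g=1 a=1
t15.Δ3 f=1 d=0 e=0 c=0 b=1 clk=0 g=1 a=1
t15.Δ4 f=1 d=1 e=0 c=0 b=1 clk=0 g=1 a=1
t16.Δ0 f=1 d=1 e=0 c=0 b=1 clk=0 g=1 a=1
t16.Δ1 f=1 d=1 e=0 c=0 b=1 clk=1 g=0 a=1
t16.Δ2 f=1 d=1 e=0 c=0 b=1 clk=1 g=0 a=0
t16.Δ3 f=1 d=0 e=0 c=0 b=0 clk=1 g=0 a=0

0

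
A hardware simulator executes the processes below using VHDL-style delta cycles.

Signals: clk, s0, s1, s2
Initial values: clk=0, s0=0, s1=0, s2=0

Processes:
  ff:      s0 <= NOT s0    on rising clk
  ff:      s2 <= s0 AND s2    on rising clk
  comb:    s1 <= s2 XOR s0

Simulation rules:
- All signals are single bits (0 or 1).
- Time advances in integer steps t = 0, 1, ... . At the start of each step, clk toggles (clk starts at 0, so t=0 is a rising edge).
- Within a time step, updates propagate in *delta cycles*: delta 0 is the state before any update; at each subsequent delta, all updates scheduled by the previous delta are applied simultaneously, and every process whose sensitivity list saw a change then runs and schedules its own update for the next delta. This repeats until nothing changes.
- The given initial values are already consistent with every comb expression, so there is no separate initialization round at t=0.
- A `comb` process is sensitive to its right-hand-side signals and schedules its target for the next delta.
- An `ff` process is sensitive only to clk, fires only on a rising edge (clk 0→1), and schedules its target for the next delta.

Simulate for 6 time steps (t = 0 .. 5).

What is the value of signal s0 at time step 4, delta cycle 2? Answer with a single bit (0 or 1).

t0.Δ0 s0=0 s2=0 s1=0 clk=0
t0.Δ1 s0=0 s2=0 s1=0 clk=1
t0.Δ2 s0=1 s2=0 s1=0 clk=1
t0.Δ3 s0=1 s2=0 s1=1 clk=1
t1.Δ0 s0=1 s2=0 s1=1 clk=1
t1.Δ1 s0=1 s2=0 s1=1 clk=0
t2.Δ0 s0=1 s2=0 s1=1 clk=0
t2.Δ1 s0=1 s2=0 s1=1 clk=1
t2.Δ2 s0=0 s2=0 s1=1 clk=1
t2.Δ3 s0=0 s2=0 s1=0 clk=1
t3.Δ0 s0=0 s2=0 s1=0 clk=1
t3.Δ1 s0=0 s2=0 s1=0 clk=0
t4.Δ0 s0=0 s2=0 s1=0 clk=0
t4.Δ1 s0=0 s2=0 s1=0 clk=1
t4.Δ2 s0=1 s2=0 s1=0 clk=1
t4.Δ3 s0=1 s2=0 s1=1 clk=1
t5.Δ0 s0=1 s2=0 s1=1 clk=1
t5.Δ1 s0=1 s2=0 s1=1 clk=0

1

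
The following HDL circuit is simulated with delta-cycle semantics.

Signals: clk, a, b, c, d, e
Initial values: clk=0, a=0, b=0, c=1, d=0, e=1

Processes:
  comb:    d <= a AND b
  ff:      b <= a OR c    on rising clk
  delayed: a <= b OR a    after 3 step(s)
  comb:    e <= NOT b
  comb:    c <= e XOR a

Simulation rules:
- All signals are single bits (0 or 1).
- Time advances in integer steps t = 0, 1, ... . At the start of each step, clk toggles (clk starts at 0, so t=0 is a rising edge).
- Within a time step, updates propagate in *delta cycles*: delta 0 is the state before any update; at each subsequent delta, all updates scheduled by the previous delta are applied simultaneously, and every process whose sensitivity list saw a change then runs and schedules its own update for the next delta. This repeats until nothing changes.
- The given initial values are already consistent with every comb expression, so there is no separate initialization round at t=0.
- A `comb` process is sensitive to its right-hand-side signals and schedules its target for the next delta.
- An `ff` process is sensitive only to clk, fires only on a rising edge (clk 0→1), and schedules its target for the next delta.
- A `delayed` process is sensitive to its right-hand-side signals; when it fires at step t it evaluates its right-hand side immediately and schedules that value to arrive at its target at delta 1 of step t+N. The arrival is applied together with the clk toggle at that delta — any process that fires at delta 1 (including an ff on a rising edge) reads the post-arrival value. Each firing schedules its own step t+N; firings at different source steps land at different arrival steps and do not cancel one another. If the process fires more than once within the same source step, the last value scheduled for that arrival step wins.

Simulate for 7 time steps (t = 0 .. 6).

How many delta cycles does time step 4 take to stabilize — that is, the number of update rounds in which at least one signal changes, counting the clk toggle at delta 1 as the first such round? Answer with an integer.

[bits: e,a,c,clk,b,d]
t=0: Δ0=101000 Δ1=101100 Δ2=101110 Δ3=001110 Δ4=000110 | 4Δ
t=1: Δ0=000110 Δ1=000010 | 1Δ
t=2: Δ0=000010 Δ1=000110 Δ2=000100 Δ3=100100 Δ4=101100 | 4Δ
t=3: Δ0=101100 Δ1=111000 Δ2=110000 | 2Δ
t=4: Δ0=110000 Δ1=110100 Δ2=110110 Δ3=010111 Δ4=011111 | 4Δ
t=5: Δ0=011111 Δ1=001011 Δ2=000010 | 2Δ
t=6: Δ0=000010 Δ1=010110 Δ2=011111 | 2Δ

4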